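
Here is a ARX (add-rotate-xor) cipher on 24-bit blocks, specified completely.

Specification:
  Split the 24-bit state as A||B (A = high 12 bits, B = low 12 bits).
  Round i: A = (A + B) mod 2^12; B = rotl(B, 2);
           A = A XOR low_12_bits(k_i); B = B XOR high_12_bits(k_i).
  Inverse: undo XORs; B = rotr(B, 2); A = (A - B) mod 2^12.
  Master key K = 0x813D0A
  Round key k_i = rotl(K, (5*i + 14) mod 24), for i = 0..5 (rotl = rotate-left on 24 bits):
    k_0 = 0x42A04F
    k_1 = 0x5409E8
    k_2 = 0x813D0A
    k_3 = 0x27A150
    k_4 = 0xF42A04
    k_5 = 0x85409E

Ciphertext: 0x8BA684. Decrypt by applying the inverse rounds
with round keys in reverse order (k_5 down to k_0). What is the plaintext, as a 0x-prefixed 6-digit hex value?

0x9B89C7

s_0 = ciphertext = 0x8BA684
s_1 = InvRound(s_0, k_5) = 0x4703B4
s_2 = InvRound(s_1, k_4) = 0x337B3D
s_3 = InvRound(s_2, k_3) = 0x416E51
s_4 = InvRound(s_3, k_2) = 0xF8C990
s_5 = InvRound(s_4, k_1) = 0x330334
s_6 = InvRound(s_5, k_0) = 0x9B89C7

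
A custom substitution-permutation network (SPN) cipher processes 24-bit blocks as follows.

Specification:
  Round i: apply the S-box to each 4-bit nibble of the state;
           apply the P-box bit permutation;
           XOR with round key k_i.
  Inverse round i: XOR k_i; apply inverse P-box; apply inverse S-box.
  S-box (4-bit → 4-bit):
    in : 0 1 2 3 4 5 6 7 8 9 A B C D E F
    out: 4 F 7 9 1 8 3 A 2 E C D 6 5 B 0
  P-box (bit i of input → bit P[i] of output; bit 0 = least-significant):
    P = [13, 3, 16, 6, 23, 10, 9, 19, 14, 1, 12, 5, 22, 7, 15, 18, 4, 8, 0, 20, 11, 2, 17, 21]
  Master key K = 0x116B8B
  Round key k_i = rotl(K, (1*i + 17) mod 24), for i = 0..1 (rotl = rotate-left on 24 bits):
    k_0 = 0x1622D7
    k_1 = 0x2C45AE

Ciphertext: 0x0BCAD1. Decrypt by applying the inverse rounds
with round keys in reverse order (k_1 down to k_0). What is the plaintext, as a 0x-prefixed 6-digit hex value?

s_0 = ciphertext = 0x0BCAD1
s_1 = InvRound(s_0, k_1) = 0x12A7C9
s_2 = InvRound(s_1, k_0) = 0x86A888

0x86A888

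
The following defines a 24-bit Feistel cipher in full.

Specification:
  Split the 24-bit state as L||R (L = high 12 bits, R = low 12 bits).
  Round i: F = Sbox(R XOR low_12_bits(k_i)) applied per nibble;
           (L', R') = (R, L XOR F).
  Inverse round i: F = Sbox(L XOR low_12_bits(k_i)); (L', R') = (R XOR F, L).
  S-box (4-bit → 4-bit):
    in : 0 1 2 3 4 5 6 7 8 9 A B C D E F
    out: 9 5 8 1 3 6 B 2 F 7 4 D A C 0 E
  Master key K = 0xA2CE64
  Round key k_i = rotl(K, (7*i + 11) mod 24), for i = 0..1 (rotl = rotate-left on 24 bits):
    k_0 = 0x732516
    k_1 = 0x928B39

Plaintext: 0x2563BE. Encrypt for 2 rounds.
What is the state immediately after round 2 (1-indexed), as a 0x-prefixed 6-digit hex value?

s_0 = plaintext = 0x2563BE
s_1 = Round(s_0, k_0) = 0x3BE919
s_2 = Round(s_1, k_1) = 0x919B37

0x919B37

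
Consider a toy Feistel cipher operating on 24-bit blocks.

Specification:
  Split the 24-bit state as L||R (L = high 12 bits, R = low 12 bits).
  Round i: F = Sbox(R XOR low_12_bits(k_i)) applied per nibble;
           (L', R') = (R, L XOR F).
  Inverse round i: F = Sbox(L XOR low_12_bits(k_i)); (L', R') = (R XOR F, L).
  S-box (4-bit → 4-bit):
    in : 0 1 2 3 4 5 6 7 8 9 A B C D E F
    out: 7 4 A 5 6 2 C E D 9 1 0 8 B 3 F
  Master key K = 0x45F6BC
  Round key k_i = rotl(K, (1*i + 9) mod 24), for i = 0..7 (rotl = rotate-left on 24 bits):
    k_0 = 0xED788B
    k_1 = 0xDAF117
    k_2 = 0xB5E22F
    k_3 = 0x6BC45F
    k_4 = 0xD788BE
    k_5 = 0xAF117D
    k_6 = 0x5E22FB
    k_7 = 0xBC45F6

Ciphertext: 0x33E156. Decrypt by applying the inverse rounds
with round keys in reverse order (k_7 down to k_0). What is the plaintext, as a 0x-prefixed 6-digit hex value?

s_0 = ciphertext = 0x33E156
s_1 = InvRound(s_0, k_7) = 0xDDB33E
s_2 = InvRound(s_1, k_6) = 0xC99DDB
s_3 = InvRound(s_2, k_5) = 0x6EDC99
s_4 = InvRound(s_3, k_4) = 0xFBC6ED
s_5 = InvRound(s_4, k_3) = 0x6D8FBC
s_6 = InvRound(s_5, k_2) = 0x9426D8
s_7 = InvRound(s_6, k_1) = 0xBFA942
s_8 = InvRound(s_7, k_0) = 0xCA6BFA

0xCA6BFA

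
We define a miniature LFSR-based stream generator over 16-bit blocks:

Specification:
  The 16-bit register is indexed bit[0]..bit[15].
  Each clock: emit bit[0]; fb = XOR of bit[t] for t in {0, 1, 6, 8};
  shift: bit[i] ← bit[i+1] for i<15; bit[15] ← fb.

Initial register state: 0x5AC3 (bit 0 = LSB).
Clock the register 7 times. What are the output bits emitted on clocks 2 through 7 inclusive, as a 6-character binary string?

100001

reg_0 = 0x5AC3
clock 1: out=1, reg = 0xAD61
clock 2: out=1, reg = 0xD6B0
clock 3: out=0, reg = 0x6B58
clock 4: out=0, reg = 0x35AC
clock 5: out=0, reg = 0x9AD6
clock 6: out=0, reg = 0x4D6B
clock 7: out=1, reg = 0x26B5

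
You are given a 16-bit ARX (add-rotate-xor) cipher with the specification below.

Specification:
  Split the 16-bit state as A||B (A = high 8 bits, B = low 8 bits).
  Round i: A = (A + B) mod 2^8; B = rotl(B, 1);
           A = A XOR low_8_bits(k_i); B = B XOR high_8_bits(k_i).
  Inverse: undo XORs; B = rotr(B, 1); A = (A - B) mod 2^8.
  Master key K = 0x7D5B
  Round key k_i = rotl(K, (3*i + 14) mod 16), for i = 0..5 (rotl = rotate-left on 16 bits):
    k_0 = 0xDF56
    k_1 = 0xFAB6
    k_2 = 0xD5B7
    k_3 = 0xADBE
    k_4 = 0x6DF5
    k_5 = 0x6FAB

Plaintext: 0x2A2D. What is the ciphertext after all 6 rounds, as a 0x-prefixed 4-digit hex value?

0x1FB2

s_0 = plaintext = 0x2A2D
s_1 = Round(s_0, k_0) = 0x0185
s_2 = Round(s_1, k_1) = 0x30F1
s_3 = Round(s_2, k_2) = 0x9636
s_4 = Round(s_3, k_3) = 0x72C1
s_5 = Round(s_4, k_4) = 0xC6EE
s_6 = Round(s_5, k_5) = 0x1FB2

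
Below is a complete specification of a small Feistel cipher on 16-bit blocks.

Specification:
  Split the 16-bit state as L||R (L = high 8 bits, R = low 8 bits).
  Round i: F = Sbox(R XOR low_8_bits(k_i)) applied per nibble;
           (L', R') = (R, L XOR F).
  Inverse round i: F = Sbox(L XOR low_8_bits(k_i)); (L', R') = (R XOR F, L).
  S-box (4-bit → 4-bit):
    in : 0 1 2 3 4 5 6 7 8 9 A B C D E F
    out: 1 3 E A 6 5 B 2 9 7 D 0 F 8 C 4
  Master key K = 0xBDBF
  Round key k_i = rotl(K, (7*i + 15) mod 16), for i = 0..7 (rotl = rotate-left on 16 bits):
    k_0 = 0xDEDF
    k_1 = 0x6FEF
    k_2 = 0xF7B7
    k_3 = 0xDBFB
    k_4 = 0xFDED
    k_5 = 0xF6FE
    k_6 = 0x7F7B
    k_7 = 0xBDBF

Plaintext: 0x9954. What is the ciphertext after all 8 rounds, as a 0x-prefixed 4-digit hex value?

s_0 = plaintext = 0x9954
s_1 = Round(s_0, k_0) = 0x5409
s_2 = Round(s_1, k_1) = 0x099F
s_3 = Round(s_2, k_2) = 0x9FE0
s_4 = Round(s_3, k_3) = 0xE0AF
s_5 = Round(s_4, k_4) = 0xAF8E
s_6 = Round(s_5, k_5) = 0x8E8E
s_7 = Round(s_6, k_6) = 0x8ECB
s_8 = Round(s_7, k_7) = 0xCBA8

0xCBA8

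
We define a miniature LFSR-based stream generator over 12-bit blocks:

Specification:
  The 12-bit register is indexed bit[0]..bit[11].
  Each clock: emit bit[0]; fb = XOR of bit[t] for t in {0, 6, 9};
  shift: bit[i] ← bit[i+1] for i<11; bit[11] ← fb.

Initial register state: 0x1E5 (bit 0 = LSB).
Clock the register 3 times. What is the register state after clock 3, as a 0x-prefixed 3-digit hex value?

reg_0 = 0x1E5
clock 1: out=1, reg = 0x0F2
clock 2: out=0, reg = 0x879
clock 3: out=1, reg = 0x43C

0x43C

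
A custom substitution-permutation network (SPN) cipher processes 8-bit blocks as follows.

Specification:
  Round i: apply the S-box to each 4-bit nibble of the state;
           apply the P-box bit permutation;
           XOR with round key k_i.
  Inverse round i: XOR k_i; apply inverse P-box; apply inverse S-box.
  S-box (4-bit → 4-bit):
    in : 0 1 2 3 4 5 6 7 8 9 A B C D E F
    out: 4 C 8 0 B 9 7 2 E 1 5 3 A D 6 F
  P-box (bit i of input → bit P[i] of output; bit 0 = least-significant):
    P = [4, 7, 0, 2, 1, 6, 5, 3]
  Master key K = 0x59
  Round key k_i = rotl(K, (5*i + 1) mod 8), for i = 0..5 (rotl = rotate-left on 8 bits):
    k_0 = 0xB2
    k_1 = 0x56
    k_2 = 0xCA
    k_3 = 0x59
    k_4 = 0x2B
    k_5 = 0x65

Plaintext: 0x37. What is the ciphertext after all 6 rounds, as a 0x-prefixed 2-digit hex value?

s_0 = plaintext = 0x37
s_1 = Round(s_0, k_0) = 0x32
s_2 = Round(s_1, k_1) = 0x52
s_3 = Round(s_2, k_2) = 0xC4
s_4 = Round(s_3, k_3) = 0x85
s_5 = Round(s_4, k_4) = 0x57
s_6 = Round(s_5, k_5) = 0xEF

0xEF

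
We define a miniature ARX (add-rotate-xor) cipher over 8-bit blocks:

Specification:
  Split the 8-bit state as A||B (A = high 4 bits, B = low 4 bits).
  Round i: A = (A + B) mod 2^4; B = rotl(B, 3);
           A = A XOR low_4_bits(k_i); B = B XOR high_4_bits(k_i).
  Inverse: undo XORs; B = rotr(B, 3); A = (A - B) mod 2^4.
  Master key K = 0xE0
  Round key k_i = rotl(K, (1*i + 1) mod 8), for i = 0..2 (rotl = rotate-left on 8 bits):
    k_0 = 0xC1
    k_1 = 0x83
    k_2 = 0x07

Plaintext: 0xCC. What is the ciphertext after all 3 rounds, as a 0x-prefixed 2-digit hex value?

0xAE

s_0 = plaintext = 0xCC
s_1 = Round(s_0, k_0) = 0x9A
s_2 = Round(s_1, k_1) = 0x0D
s_3 = Round(s_2, k_2) = 0xAE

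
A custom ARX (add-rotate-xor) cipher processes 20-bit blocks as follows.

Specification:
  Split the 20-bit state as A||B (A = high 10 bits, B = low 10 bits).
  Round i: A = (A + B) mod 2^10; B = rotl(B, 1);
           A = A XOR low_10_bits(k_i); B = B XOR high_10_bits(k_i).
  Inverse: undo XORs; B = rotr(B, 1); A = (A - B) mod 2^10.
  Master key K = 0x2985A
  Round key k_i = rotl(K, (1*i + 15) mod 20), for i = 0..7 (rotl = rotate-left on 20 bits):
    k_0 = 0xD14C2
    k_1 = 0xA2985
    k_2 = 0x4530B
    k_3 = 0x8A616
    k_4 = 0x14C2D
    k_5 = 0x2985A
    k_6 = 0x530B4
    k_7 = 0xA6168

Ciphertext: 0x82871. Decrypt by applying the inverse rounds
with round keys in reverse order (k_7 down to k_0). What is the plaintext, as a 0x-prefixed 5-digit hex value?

0x04884

s_0 = ciphertext = 0x82871
s_1 = InvRound(s_0, k_7) = 0xFBB74
s_2 = InvRound(s_1, k_6) = 0x8F91C
s_3 = InvRound(s_2, k_5) = 0x61CDD
s_4 = InvRound(s_3, k_4) = 0x58C47
s_5 = InvRound(s_4, k_3) = 0x8F937
s_6 = InvRound(s_5, k_2) = 0xC9211
s_7 = InvRound(s_6, k_1) = 0x1524D
s_8 = InvRound(s_7, k_0) = 0x04884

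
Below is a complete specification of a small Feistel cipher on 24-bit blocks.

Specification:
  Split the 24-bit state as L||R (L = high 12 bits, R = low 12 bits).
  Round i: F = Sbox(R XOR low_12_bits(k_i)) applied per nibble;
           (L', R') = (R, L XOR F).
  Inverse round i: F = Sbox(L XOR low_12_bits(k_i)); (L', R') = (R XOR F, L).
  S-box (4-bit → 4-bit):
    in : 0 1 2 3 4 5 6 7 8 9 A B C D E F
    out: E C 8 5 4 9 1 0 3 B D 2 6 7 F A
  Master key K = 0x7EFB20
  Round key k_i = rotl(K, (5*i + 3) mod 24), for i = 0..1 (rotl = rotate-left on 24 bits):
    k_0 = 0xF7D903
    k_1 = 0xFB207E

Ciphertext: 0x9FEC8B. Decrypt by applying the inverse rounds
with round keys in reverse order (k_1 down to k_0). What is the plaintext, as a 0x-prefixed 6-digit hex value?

0x6DF7B5

s_0 = ciphertext = 0x9FEC8B
s_1 = InvRound(s_0, k_1) = 0x7B59FE
s_2 = InvRound(s_1, k_0) = 0x6DF7B5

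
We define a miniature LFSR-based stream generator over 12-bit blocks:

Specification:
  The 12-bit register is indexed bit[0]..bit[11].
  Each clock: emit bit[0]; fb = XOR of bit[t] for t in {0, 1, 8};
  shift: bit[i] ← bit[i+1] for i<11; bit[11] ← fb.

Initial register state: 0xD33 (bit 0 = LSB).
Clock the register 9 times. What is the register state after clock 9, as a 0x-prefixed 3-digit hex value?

reg_0 = 0xD33
clock 1: out=1, reg = 0xE99
clock 2: out=1, reg = 0xF4C
clock 3: out=0, reg = 0xFA6
clock 4: out=0, reg = 0x7D3
clock 5: out=1, reg = 0xBE9
clock 6: out=1, reg = 0x5F4
clock 7: out=0, reg = 0xAFA
clock 8: out=0, reg = 0xD7D
clock 9: out=1, reg = 0x6BE

0x6BE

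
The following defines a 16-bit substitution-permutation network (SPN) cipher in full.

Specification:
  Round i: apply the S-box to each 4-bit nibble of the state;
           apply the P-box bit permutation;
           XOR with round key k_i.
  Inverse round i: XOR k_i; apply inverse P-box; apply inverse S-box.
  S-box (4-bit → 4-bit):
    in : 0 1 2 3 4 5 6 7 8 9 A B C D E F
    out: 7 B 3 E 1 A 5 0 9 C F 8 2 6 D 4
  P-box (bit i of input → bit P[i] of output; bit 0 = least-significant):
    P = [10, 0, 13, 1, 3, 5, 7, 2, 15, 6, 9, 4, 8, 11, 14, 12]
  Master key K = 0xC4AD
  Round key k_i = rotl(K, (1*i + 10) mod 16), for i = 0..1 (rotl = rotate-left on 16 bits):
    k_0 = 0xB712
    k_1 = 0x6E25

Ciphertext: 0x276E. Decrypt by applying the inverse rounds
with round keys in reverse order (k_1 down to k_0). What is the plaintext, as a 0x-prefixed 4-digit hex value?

0x1AB3

s_0 = ciphertext = 0x276E
s_1 = InvRound(s_0, k_1) = 0x0C45
s_2 = InvRound(s_1, k_0) = 0x1AB3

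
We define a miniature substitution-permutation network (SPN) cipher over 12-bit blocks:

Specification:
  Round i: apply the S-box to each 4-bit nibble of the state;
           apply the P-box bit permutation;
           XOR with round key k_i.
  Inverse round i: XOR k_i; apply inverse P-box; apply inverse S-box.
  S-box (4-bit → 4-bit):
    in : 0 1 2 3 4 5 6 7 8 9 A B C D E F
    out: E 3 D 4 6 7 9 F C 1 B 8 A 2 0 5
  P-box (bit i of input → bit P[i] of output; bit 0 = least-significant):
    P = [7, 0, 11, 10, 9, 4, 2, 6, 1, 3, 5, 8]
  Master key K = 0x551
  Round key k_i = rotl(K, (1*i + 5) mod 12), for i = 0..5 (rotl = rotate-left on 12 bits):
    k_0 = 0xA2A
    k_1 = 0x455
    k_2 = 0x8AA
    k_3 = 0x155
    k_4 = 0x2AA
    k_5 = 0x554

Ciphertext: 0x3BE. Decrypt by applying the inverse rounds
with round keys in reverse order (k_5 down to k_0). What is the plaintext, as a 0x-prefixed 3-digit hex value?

0x383

s_0 = ciphertext = 0x3BE
s_1 = InvRound(s_0, k_5) = 0x566
s_2 = InvRound(s_1, k_4) = 0xC26
s_3 = InvRound(s_2, k_3) = 0x2C0
s_4 = InvRound(s_3, k_2) = 0x563
s_5 = InvRound(s_4, k_1) = 0x24E
s_6 = InvRound(s_5, k_0) = 0x383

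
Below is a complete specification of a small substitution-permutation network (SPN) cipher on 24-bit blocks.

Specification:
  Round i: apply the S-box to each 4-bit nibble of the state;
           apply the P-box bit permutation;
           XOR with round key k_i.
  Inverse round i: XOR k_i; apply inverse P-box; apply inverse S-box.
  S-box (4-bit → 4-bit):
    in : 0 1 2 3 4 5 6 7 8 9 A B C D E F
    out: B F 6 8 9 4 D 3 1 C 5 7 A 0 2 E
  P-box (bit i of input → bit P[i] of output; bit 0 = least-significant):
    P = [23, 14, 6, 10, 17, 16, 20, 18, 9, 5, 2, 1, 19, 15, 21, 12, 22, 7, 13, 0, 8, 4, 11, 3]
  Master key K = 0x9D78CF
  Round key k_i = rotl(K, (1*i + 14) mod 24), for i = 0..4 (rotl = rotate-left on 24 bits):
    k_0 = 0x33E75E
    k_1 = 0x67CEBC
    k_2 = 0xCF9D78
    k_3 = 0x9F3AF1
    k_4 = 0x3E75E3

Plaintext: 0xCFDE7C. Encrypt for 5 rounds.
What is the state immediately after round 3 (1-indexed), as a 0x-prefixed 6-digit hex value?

0x43D4D8

s_0 = plaintext = 0xCFDE7C
s_1 = Round(s_0, k_0) = 0x3083E7
s_2 = Round(s_1, k_1) = 0xAE8E37
s_3 = Round(s_2, k_2) = 0x43D4D8
s_4 = Round(s_3, k_3) = 0x1F39FA
s_5 = Round(s_4, k_4) = 0xAB4C3C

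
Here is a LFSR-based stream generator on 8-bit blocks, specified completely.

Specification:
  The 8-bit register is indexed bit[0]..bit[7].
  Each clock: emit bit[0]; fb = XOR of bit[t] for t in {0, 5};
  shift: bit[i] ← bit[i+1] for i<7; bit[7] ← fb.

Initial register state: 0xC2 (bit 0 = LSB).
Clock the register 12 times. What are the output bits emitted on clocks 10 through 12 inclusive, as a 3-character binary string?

010

reg_0 = 0xC2
clock 1: out=0, reg = 0x61
clock 2: out=1, reg = 0x30
clock 3: out=0, reg = 0x98
clock 4: out=0, reg = 0x4C
clock 5: out=0, reg = 0x26
clock 6: out=0, reg = 0x93
clock 7: out=1, reg = 0xC9
clock 8: out=1, reg = 0xE4
clock 9: out=0, reg = 0xF2
clock 10: out=0, reg = 0xF9
clock 11: out=1, reg = 0x7C
clock 12: out=0, reg = 0xBE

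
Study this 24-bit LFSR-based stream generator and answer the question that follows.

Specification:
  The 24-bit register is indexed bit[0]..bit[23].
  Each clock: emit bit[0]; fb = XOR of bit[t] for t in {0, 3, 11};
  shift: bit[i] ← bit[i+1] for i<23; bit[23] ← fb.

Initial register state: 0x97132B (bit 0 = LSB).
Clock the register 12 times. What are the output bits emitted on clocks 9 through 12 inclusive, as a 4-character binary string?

reg_0 = 0x97132B
clock 1: out=1, reg = 0x4B8995
clock 2: out=1, reg = 0x25C4CA
clock 3: out=0, reg = 0x92E265
clock 4: out=1, reg = 0xC97132
clock 5: out=0, reg = 0x64B899
clock 6: out=1, reg = 0xB25C4C
clock 7: out=0, reg = 0x592E26
clock 8: out=0, reg = 0xAC9713
clock 9: out=1, reg = 0xD64B89
clock 10: out=1, reg = 0xEB25C4
clock 11: out=0, reg = 0x7592E2
clock 12: out=0, reg = 0x3AC971

1100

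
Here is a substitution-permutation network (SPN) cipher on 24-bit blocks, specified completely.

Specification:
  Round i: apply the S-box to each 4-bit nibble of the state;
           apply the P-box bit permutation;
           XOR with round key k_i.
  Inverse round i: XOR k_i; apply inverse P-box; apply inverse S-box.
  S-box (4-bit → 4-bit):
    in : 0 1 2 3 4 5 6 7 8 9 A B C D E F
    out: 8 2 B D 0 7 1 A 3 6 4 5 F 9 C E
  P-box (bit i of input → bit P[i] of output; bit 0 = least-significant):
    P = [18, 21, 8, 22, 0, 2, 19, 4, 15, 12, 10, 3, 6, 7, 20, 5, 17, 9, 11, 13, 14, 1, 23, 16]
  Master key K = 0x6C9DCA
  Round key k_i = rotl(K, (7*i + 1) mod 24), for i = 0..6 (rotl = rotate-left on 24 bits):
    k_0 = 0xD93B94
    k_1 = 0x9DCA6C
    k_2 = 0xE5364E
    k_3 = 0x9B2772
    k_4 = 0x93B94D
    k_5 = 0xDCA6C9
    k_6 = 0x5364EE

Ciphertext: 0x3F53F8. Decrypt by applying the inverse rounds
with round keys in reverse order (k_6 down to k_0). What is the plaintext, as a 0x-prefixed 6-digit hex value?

0x3FDE1E

s_0 = ciphertext = 0x3F53F8
s_1 = InvRound(s_0, k_6) = 0x1749FC
s_2 = InvRound(s_1, k_5) = 0x3C0BCE
s_3 = InvRound(s_2, k_4) = 0xF218B8
s_4 = InvRound(s_3, k_3) = 0x7F8FAF
s_5 = InvRound(s_4, k_2) = 0xA3C8BA
s_6 = InvRound(s_5, k_1) = 0x1854F8
s_7 = InvRound(s_6, k_0) = 0x3FDE1E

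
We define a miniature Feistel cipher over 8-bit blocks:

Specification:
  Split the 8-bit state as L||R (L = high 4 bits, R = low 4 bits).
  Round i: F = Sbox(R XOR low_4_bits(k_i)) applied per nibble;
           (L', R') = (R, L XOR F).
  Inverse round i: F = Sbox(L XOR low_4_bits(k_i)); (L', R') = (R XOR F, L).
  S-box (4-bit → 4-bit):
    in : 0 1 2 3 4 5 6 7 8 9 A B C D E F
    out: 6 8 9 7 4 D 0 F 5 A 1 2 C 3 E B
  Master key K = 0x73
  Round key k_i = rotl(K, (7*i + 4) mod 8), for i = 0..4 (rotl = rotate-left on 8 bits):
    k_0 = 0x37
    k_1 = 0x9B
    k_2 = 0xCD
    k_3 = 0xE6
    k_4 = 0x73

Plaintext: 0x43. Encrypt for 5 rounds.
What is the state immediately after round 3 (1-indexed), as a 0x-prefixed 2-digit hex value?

0x1C

s_0 = plaintext = 0x43
s_1 = Round(s_0, k_0) = 0x30
s_2 = Round(s_1, k_1) = 0x01
s_3 = Round(s_2, k_2) = 0x1C
s_4 = Round(s_3, k_3) = 0xC0
s_5 = Round(s_4, k_4) = 0x0B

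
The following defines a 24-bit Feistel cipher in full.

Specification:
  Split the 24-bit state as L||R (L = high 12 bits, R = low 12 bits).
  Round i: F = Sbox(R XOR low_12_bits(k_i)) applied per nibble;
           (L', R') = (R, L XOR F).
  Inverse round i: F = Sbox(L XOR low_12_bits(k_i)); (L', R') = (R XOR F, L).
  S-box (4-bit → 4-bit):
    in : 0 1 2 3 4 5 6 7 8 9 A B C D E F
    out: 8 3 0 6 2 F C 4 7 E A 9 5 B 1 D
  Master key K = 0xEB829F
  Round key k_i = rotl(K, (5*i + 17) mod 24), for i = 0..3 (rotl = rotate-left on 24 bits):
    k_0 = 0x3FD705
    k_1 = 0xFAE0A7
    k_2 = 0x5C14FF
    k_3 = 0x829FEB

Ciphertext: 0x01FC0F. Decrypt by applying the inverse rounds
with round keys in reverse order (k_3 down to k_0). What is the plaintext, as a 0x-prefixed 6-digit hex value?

0x632C4A

s_0 = ciphertext = 0x01FC0F
s_1 = InvRound(s_0, k_3) = 0x1DD01F
s_2 = InvRound(s_1, k_2) = 0xF1F1DD
s_3 = InvRound(s_2, k_1) = 0xC4AF1F
s_4 = InvRound(s_3, k_0) = 0x632C4A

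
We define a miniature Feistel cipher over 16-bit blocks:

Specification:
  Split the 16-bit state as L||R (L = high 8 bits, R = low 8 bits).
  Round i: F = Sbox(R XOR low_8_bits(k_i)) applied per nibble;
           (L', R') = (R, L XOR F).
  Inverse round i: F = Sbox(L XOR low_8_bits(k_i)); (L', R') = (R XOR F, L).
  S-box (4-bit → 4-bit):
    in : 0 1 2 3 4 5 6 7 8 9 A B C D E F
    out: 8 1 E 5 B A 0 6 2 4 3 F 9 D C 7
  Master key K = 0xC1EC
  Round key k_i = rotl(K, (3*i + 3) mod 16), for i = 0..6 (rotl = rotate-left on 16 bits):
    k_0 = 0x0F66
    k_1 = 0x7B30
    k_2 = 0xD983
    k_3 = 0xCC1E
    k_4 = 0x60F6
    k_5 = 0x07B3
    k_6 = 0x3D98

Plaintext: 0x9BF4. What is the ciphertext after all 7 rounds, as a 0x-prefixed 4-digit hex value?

0xBA84

s_0 = plaintext = 0x9BF4
s_1 = Round(s_0, k_0) = 0xF4D5
s_2 = Round(s_1, k_1) = 0xD53E
s_3 = Round(s_2, k_2) = 0x3E28
s_4 = Round(s_3, k_3) = 0x286E
s_5 = Round(s_4, k_4) = 0x6E6A
s_6 = Round(s_5, k_5) = 0x6ABA
s_7 = Round(s_6, k_6) = 0xBA84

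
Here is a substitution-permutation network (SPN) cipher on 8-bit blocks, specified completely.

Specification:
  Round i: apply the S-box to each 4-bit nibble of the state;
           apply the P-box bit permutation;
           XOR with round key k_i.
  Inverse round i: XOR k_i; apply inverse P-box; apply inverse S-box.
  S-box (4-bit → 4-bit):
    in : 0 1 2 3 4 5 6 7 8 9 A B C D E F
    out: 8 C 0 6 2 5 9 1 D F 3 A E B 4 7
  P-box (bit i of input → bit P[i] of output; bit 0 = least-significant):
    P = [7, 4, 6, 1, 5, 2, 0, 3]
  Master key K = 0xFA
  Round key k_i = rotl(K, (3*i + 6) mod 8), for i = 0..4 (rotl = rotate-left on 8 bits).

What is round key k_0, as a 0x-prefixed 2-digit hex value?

K = 0xFA
k_0 = rotl(K, (3*0+6) mod 8) = rotl(K, 6) = 0xBE

0xBE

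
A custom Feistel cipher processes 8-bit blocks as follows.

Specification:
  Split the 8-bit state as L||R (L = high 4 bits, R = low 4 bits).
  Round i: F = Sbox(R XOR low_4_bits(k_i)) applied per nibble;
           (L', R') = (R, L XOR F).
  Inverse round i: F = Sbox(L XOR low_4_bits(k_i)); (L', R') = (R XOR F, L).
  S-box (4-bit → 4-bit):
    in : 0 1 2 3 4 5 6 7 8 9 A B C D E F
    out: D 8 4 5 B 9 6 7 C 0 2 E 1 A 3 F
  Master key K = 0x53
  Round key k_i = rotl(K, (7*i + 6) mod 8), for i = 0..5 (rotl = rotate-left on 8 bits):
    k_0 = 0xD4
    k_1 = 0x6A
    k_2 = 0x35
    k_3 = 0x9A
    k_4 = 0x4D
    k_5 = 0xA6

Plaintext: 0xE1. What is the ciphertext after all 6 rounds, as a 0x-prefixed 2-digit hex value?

0xD6

s_0 = plaintext = 0xE1
s_1 = Round(s_0, k_0) = 0x17
s_2 = Round(s_1, k_1) = 0x7B
s_3 = Round(s_2, k_2) = 0xB4
s_4 = Round(s_3, k_3) = 0x48
s_5 = Round(s_4, k_4) = 0x8D
s_6 = Round(s_5, k_5) = 0xD6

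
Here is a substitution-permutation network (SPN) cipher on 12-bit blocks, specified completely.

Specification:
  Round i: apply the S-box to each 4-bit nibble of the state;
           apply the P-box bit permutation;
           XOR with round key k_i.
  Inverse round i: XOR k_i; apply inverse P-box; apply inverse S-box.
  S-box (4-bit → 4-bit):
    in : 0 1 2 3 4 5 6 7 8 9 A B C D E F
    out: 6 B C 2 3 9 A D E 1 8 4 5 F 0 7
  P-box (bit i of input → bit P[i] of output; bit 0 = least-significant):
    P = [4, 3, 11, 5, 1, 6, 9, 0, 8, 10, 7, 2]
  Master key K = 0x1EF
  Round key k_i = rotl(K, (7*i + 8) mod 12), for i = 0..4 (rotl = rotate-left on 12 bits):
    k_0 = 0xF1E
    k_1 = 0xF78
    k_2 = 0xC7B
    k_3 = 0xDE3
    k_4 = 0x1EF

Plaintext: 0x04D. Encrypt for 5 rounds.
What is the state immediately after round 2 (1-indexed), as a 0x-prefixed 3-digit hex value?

0xB60

s_0 = plaintext = 0x04D
s_1 = Round(s_0, k_0) = 0x3E4
s_2 = Round(s_1, k_1) = 0xB60
s_3 = Round(s_2, k_2) = 0x4B2
s_4 = Round(s_3, k_3) = 0x2C3
s_5 = Round(s_4, k_4) = 0x361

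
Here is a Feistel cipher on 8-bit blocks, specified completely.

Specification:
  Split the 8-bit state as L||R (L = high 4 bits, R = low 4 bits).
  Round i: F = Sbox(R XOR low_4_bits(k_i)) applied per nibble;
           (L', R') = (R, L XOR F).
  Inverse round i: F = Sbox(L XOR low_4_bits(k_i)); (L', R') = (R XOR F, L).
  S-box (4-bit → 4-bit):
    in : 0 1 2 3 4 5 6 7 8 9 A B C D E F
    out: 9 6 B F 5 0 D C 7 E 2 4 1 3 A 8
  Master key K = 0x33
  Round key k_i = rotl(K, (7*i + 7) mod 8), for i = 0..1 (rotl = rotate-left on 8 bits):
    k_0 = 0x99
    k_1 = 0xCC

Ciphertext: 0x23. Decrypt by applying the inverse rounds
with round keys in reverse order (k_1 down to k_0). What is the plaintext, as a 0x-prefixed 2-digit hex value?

s_0 = ciphertext = 0x23
s_1 = InvRound(s_0, k_1) = 0x92
s_2 = InvRound(s_1, k_0) = 0xB9

0xB9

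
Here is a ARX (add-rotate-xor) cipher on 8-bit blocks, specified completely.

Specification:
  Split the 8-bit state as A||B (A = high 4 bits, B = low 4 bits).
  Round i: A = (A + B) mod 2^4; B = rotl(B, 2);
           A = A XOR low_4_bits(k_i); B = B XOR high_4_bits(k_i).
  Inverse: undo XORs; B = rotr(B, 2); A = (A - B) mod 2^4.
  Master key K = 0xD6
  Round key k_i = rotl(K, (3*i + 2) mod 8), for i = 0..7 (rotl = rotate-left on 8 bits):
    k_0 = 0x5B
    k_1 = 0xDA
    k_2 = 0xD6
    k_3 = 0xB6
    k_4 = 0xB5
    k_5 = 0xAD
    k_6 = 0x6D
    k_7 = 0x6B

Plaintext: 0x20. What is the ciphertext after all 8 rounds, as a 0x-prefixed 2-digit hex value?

0xDF

s_0 = plaintext = 0x20
s_1 = Round(s_0, k_0) = 0x95
s_2 = Round(s_1, k_1) = 0x48
s_3 = Round(s_2, k_2) = 0xAF
s_4 = Round(s_3, k_3) = 0xF4
s_5 = Round(s_4, k_4) = 0x6A
s_6 = Round(s_5, k_5) = 0xD0
s_7 = Round(s_6, k_6) = 0x06
s_8 = Round(s_7, k_7) = 0xDF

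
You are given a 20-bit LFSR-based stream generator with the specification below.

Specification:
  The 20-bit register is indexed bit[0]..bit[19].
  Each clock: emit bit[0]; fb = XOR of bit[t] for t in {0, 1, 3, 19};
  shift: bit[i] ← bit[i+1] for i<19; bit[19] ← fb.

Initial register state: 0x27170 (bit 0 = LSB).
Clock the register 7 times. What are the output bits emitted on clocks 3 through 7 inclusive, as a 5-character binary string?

00111

reg_0 = 0x27170
clock 1: out=0, reg = 0x138B8
clock 2: out=0, reg = 0x89C5C
clock 3: out=0, reg = 0x44E2E
clock 4: out=0, reg = 0x22717
clock 5: out=1, reg = 0x1138B
clock 6: out=1, reg = 0x889C5
clock 7: out=1, reg = 0x444E2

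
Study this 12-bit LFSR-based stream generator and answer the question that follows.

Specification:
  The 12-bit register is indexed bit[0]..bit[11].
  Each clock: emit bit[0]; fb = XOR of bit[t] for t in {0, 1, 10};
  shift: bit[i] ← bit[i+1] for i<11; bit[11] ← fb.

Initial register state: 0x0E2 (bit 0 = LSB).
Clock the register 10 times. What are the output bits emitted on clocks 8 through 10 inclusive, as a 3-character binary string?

100

reg_0 = 0x0E2
clock 1: out=0, reg = 0x871
clock 2: out=1, reg = 0xC38
clock 3: out=0, reg = 0xE1C
clock 4: out=0, reg = 0xF0E
clock 5: out=0, reg = 0x787
clock 6: out=1, reg = 0xBC3
clock 7: out=1, reg = 0x5E1
clock 8: out=1, reg = 0x2F0
clock 9: out=0, reg = 0x178
clock 10: out=0, reg = 0x0BC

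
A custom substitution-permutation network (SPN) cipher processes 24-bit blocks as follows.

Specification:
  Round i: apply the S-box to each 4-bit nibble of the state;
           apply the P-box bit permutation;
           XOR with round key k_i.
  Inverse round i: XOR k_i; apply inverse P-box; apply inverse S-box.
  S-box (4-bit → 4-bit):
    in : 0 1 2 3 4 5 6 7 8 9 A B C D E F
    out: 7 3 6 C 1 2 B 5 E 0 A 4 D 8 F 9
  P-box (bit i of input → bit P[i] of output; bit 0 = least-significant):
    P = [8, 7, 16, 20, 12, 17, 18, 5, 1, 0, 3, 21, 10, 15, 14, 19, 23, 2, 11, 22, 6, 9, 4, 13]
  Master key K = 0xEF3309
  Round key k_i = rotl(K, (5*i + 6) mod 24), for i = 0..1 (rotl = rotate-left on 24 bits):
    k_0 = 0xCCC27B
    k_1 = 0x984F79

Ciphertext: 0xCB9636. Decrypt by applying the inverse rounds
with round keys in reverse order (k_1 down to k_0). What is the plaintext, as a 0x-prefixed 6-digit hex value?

s_0 = ciphertext = 0xCB9636
s_1 = InvRound(s_0, k_1) = 0x48201C
s_2 = InvRound(s_1, k_0) = 0x612139

0x612139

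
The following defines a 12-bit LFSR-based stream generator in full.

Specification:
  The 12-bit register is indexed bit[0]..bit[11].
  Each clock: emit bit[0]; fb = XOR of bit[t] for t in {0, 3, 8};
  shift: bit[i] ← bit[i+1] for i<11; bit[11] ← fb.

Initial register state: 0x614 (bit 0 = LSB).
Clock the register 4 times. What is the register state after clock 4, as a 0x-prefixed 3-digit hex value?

0x061

reg_0 = 0x614
clock 1: out=0, reg = 0x30A
clock 2: out=0, reg = 0x185
clock 3: out=1, reg = 0x0C2
clock 4: out=0, reg = 0x061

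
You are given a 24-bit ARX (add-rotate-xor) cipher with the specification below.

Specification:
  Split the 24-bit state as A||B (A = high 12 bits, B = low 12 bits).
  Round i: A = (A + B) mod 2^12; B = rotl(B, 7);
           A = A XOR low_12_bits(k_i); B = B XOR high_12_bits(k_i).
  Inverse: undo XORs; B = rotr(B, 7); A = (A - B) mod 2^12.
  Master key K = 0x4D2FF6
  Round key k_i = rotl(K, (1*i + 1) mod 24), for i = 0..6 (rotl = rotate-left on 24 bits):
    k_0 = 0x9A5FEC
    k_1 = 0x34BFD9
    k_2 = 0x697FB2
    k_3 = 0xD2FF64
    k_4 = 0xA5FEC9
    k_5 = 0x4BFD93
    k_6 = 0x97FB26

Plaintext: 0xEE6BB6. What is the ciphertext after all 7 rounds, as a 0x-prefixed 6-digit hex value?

0xF9FED9

s_0 = plaintext = 0xEE6BB6
s_1 = Round(s_0, k_0) = 0x5702F8
s_2 = Round(s_1, k_1) = 0x7B1F5C
s_3 = Round(s_2, k_2) = 0x8BF8ED
s_4 = Round(s_3, k_3) = 0xEC8BE8
s_5 = Round(s_4, k_4) = 0x479E00
s_6 = Round(s_5, k_5) = 0xFEA4CF
s_7 = Round(s_6, k_6) = 0xF9FED9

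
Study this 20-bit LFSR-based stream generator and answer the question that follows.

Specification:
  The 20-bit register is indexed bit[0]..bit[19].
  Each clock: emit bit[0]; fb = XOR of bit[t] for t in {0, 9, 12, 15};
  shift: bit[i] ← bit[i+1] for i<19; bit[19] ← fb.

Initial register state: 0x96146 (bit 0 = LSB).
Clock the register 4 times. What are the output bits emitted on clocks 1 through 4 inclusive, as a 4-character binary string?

reg_0 = 0x96146
clock 1: out=0, reg = 0x4B0A3
clock 2: out=1, reg = 0xA5851
clock 3: out=1, reg = 0x52C28
clock 4: out=0, reg = 0x29614

0110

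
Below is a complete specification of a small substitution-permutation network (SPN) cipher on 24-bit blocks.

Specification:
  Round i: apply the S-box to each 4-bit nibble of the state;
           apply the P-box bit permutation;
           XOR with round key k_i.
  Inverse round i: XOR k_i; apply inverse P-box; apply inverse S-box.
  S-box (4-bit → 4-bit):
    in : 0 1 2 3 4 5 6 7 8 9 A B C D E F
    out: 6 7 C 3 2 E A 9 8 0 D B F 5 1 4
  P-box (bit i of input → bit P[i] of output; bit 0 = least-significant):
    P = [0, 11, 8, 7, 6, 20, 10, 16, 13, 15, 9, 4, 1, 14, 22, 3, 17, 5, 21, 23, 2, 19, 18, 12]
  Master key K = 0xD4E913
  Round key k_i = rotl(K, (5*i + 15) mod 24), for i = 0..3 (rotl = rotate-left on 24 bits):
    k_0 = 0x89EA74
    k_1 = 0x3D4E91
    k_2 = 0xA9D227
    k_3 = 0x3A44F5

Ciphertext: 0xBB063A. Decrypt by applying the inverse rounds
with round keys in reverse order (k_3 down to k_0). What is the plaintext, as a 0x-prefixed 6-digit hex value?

s_0 = ciphertext = 0xBB063A
s_1 = InvRound(s_0, k_3) = 0xE8BF77
s_2 = InvRound(s_1, k_2) = 0x9907A0
s_3 = InvRound(s_2, k_1) = 0xF54891
s_4 = InvRound(s_3, k_0) = 0x10F137

0x10F137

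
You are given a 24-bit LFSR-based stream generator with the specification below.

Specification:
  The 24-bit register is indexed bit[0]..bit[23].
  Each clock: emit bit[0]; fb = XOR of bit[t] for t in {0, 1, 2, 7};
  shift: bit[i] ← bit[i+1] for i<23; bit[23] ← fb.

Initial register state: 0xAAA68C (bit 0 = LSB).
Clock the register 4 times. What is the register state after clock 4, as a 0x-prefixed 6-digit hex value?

reg_0 = 0xAAA68C
clock 1: out=0, reg = 0x555346
clock 2: out=0, reg = 0x2AA9A3
clock 3: out=1, reg = 0x9554D1
clock 4: out=1, reg = 0x4AAA68

0x4AAA68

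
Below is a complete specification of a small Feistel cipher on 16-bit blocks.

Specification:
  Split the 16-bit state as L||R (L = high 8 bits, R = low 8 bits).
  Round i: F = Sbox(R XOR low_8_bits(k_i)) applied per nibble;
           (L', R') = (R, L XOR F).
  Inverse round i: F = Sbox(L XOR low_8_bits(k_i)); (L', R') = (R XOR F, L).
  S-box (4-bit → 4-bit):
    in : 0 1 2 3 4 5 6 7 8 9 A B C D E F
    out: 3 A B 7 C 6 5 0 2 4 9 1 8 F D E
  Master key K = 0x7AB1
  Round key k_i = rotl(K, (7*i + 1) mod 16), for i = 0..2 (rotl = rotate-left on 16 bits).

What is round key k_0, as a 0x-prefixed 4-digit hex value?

0xF562

K = 0x7AB1
k_0 = rotl(K, (7*0+1) mod 16) = rotl(K, 1) = 0xF562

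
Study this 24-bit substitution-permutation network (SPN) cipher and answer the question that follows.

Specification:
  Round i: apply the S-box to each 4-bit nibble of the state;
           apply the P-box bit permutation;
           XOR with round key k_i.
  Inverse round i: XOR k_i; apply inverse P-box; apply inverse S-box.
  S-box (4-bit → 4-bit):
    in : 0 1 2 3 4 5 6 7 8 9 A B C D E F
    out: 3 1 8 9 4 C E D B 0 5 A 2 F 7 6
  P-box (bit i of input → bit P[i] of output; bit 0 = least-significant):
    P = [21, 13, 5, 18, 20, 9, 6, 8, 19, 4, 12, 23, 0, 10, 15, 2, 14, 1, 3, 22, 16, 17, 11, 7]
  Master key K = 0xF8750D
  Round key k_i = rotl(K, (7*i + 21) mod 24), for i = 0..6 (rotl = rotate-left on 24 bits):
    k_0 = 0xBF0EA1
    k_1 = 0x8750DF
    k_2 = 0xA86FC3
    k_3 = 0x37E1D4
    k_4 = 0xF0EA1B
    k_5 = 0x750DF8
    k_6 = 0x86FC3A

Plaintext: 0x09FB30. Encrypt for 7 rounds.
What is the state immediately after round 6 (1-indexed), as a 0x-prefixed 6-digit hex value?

s_0 = plaintext = 0x09FB30
s_1 = Round(s_0, k_0) = 0x0CABB1
s_2 = Round(s_1, k_1) = 0x24D3CC
s_3 = Round(s_2, k_2) = 0x20C94E
s_4 = Round(s_3, k_3) = 0x178536
s_5 = Round(s_4, k_4) = 0x259F36
s_6 = Round(s_5, k_5) = 0x213C40
s_7 = Round(s_6, k_6) = 0xA69CEF

0x213C40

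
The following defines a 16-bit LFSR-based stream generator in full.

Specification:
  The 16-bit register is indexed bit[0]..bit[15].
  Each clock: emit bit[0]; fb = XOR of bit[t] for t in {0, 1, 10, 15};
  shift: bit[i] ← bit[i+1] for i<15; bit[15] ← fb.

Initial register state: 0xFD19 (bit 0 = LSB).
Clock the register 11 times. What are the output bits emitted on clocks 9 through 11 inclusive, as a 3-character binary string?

reg_0 = 0xFD19
clock 1: out=1, reg = 0xFE8C
clock 2: out=0, reg = 0x7F46
clock 3: out=0, reg = 0x3FA3
clock 4: out=1, reg = 0x9FD1
clock 5: out=1, reg = 0xCFE8
clock 6: out=0, reg = 0x67F4
clock 7: out=0, reg = 0xB3FA
clock 8: out=0, reg = 0x59FD
clock 9: out=1, reg = 0xACFE
clock 10: out=0, reg = 0xD67F
clock 11: out=1, reg = 0x6B3F

101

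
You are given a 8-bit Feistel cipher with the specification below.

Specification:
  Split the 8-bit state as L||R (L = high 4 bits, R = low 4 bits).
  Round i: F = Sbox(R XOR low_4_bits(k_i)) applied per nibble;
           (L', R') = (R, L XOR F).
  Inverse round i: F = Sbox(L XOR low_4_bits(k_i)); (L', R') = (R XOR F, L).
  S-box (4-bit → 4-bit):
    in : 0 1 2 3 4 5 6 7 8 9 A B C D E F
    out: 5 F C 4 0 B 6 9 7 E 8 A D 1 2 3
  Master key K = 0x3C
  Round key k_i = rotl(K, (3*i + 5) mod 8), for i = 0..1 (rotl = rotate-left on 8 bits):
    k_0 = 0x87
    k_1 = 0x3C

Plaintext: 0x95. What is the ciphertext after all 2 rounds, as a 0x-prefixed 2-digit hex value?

0x5B

s_0 = plaintext = 0x95
s_1 = Round(s_0, k_0) = 0x55
s_2 = Round(s_1, k_1) = 0x5B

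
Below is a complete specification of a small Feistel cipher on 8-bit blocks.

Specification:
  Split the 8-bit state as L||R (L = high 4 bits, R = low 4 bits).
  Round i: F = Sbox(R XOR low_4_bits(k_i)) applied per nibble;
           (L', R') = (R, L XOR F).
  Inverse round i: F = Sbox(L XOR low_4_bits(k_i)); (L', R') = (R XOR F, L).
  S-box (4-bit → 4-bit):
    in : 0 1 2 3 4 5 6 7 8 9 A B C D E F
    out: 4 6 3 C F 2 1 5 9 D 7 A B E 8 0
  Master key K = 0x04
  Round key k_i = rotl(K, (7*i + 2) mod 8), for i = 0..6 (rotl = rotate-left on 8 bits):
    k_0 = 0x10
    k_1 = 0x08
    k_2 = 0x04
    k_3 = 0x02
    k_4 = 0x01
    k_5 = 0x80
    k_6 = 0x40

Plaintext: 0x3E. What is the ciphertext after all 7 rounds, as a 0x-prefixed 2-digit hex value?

0x5F

s_0 = plaintext = 0x3E
s_1 = Round(s_0, k_0) = 0xEB
s_2 = Round(s_1, k_1) = 0xB2
s_3 = Round(s_2, k_2) = 0x2A
s_4 = Round(s_3, k_3) = 0xAB
s_5 = Round(s_4, k_4) = 0xBD
s_6 = Round(s_5, k_5) = 0xD5
s_7 = Round(s_6, k_6) = 0x5F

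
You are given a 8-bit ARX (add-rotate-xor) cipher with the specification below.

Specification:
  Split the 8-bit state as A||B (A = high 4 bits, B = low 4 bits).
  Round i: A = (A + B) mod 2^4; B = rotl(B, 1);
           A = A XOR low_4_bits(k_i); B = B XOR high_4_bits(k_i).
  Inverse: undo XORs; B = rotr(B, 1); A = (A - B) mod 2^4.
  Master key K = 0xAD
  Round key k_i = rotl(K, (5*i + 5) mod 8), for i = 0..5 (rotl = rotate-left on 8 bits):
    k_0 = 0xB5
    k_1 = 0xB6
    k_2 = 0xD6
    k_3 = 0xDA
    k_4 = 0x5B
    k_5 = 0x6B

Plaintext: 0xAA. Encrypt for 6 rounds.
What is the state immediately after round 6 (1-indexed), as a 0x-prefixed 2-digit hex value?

s_0 = plaintext = 0xAA
s_1 = Round(s_0, k_0) = 0x1E
s_2 = Round(s_1, k_1) = 0x96
s_3 = Round(s_2, k_2) = 0x91
s_4 = Round(s_3, k_3) = 0x0F
s_5 = Round(s_4, k_4) = 0x4A
s_6 = Round(s_5, k_5) = 0x53

0x53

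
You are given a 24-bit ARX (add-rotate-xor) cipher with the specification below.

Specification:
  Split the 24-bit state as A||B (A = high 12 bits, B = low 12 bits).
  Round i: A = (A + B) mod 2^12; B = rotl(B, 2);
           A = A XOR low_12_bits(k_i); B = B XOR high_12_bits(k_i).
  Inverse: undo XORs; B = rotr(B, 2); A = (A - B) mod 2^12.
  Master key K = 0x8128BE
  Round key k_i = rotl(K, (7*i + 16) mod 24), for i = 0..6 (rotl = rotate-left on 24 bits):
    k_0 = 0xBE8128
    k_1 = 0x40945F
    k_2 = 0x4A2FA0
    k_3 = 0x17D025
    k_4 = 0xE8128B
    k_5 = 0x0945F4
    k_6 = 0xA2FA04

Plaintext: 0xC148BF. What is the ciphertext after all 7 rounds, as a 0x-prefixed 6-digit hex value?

0x33217A

s_0 = plaintext = 0xC148BF
s_1 = Round(s_0, k_0) = 0x5FB916
s_2 = Round(s_1, k_1) = 0xB4E053
s_3 = Round(s_2, k_2) = 0x4015EE
s_4 = Round(s_3, k_3) = 0x9CA6C4
s_5 = Round(s_4, k_4) = 0x205590
s_6 = Round(s_5, k_5) = 0x2616D5
s_7 = Round(s_6, k_6) = 0x33217A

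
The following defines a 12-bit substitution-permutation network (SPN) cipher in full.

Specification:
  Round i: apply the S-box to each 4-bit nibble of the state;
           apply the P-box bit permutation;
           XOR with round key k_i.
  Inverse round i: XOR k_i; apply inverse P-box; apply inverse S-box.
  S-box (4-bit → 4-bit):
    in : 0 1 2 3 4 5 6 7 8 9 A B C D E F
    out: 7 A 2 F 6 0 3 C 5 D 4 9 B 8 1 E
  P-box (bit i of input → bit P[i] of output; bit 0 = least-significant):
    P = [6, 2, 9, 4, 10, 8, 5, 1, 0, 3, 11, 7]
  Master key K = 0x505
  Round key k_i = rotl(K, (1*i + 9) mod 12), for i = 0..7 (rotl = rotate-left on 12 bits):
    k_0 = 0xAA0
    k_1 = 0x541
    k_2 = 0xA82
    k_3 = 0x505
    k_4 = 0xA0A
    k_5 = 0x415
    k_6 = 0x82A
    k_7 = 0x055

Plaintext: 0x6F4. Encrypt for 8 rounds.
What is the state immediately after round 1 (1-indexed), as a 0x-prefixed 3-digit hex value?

s_0 = plaintext = 0x6F4
s_1 = Round(s_0, k_0) = 0x98F
s_2 = Round(s_1, k_1) = 0xBF4
s_3 = Round(s_2, k_2) = 0x925
s_4 = Round(s_3, k_3) = 0xC84
s_5 = Round(s_4, k_4) = 0xCA7
s_6 = Round(s_5, k_5) = 0x6AC
s_7 = Round(s_6, k_6) = 0x857
s_8 = Round(s_7, k_7) = 0xA44

0x98F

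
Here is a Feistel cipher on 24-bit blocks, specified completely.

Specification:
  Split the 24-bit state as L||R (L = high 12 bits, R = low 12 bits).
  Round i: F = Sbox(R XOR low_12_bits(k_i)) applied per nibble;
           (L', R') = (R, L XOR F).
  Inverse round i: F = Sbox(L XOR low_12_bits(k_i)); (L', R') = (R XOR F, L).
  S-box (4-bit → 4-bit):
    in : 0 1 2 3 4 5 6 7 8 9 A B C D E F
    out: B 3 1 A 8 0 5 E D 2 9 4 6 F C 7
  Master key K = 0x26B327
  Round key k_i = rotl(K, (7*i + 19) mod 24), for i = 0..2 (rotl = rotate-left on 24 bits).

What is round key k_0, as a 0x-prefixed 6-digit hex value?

K = 0x26B327
k_0 = rotl(K, (7*0+19) mod 24) = rotl(K, 19) = 0x393599

0x393599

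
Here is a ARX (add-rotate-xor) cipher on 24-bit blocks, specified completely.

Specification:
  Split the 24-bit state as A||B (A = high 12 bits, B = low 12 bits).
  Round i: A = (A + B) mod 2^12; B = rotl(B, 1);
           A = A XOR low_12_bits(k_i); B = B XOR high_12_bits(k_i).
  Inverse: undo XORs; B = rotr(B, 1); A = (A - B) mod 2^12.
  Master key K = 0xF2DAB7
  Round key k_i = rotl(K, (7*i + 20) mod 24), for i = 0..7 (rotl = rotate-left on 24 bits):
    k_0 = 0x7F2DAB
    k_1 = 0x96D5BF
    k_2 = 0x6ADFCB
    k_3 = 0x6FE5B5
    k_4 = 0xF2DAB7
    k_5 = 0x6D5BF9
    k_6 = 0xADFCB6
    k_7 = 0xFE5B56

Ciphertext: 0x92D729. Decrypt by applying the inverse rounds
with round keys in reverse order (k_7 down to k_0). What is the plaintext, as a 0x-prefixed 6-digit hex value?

0x379587

s_0 = ciphertext = 0x92D729
s_1 = InvRound(s_0, k_7) = 0xE15466
s_2 = InvRound(s_1, k_6) = 0x347F5C
s_3 = InvRound(s_2, k_5) = 0xBFACC4
s_4 = InvRound(s_3, k_4) = 0x7599F4
s_5 = InvRound(s_4, k_3) = 0xB67785
s_6 = InvRound(s_5, k_2) = 0x418094
s_7 = InvRound(s_6, k_1) = 0x4ABCFC
s_8 = InvRound(s_7, k_0) = 0x379587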